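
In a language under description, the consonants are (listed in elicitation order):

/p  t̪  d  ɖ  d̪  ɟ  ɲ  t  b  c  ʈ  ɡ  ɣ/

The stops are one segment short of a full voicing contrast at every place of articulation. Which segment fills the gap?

place of articulation  voiceless  voiced  
bilabial          p         b       
dental            t̪        d̪      
alveolar          t         d       
retroflex         ʈ         ɖ       
palatal           c         ɟ       
velar             —         ɡ       
The velar row has no voiceless member, so the gap is the voiceless velar stop /k/.

/k/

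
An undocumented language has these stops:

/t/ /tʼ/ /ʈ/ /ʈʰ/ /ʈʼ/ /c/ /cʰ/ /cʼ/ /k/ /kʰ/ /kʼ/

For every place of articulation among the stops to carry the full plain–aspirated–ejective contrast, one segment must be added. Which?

alveolar: plain /t/, aspirated —, ejective /tʼ/.
retroflex: plain /ʈ/, aspirated /ʈʰ/, ejective /ʈʼ/.
palatal: plain /c/, aspirated /cʰ/, ejective /cʼ/.
velar: plain /k/, aspirated /kʰ/, ejective /kʼ/.
The alveolar row has no aspirated member, so the gap is the aspirated alveolar stop /tʰ/.

/tʰ/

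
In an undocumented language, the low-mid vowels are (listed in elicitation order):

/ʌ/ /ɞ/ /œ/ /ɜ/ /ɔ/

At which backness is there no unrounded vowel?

front: unrounded —, rounded /œ/.
central: unrounded /ɜ/, rounded /ɞ/.
back: unrounded /ʌ/, rounded /ɔ/.
Every backness has an unrounded member except front, where /ɛ/ would be expected.

front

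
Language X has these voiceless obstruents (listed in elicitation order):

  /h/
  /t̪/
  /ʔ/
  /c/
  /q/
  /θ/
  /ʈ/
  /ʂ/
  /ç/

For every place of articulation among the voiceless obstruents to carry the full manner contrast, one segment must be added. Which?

/χ/

place of articulation  stop      fricative
dental            t̪        θ       
retroflex         ʈ         ʂ       
palatal           c         ç       
uvular            q         —       
glottal           ʔ         h       
The uvular row has no fricative member, so the gap is the uvular fricative /χ/.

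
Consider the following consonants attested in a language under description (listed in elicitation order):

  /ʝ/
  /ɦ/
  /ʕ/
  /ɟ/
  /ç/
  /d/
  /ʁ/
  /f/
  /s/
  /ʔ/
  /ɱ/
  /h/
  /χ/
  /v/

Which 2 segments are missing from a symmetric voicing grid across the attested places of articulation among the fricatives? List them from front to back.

/z/, /ħ/

labiodental: voiceless /f/, voiced /v/.
alveolar: voiceless /s/, voiced —.
palatal: voiceless /ç/, voiced /ʝ/.
uvular: voiceless /χ/, voiced /ʁ/.
pharyngeal: voiceless —, voiced /ʕ/.
glottal: voiceless /h/, voiced /ɦ/.
Gaps, from front to back: alveolar lacks voiced (/z/); pharyngeal lacks voiceless (/ħ/).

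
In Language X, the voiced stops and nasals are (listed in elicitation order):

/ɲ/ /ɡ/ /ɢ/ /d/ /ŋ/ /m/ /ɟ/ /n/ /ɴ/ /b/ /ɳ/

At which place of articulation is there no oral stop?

Oral stop: /b/ (bilabial), /d/ (alveolar), /ɟ/ (palatal), /ɡ/ (velar), /ɢ/ (uvular).
Nasal: /m/ (bilabial), /n/ (alveolar), /ɳ/ (retroflex), /ɲ/ (palatal), /ŋ/ (velar), /ɴ/ (uvular).
Every place of articulation has an oral stop member except retroflex, where /ɖ/ would be expected.

retroflex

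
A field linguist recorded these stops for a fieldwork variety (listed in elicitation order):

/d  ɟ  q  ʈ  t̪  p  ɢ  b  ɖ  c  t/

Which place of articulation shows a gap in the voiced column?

dental

place of articulation  voiceless  voiced  
bilabial          p         b       
dental            t̪        —       
alveolar          t         d       
retroflex         ʈ         ɖ       
palatal           c         ɟ       
uvular            q         ɢ       
Every place of articulation has a voiced member except dental, where /d̪/ would be expected.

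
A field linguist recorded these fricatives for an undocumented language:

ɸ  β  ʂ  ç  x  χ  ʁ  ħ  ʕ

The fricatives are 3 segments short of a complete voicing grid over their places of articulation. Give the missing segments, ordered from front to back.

place of articulation  voiceless  voiced  
bilabial          ɸ         β       
retroflex         ʂ         —       
palatal           ç         —       
velar             x         —       
uvular            χ         ʁ       
pharyngeal        ħ         ʕ       
Gaps, from front to back: retroflex lacks voiced (/ʐ/); palatal lacks voiced (/ʝ/); velar lacks voiced (/ɣ/).

/ʐ/, /ʝ/, /ɣ/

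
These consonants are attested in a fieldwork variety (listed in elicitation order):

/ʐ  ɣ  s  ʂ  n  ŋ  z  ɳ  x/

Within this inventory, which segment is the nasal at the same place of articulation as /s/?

/n/

/s/ is a voiceless alveolar fricative.
The nasal at the same place is an alveolar nasal — in this inventory, /n/.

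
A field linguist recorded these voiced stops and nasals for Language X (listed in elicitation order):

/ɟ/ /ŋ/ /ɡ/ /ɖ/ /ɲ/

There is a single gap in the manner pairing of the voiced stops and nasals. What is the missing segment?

place of articulation  oral stop  nasal   
retroflex         ɖ         —       
palatal           ɟ         ɲ       
velar             ɡ         ŋ       
The retroflex row has no nasal member, so the gap is the retroflex nasal /ɳ/.

/ɳ/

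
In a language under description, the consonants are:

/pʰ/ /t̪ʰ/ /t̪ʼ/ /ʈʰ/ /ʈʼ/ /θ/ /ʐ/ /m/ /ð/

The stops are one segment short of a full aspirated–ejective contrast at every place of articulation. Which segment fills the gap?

/pʼ/

bilabial: aspirated /pʰ/, ejective —.
dental: aspirated /t̪ʰ/, ejective /t̪ʼ/.
retroflex: aspirated /ʈʰ/, ejective /ʈʼ/.
The bilabial row has no ejective member, so the gap is the ejective bilabial stop /pʼ/.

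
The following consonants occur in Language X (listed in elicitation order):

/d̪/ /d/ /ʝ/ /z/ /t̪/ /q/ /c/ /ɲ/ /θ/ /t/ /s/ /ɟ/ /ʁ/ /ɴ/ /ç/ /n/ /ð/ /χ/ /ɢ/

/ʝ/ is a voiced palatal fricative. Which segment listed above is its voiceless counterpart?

/ç/

The voiceless counterpart is a voiceless palatal fricative — in this inventory, /ç/.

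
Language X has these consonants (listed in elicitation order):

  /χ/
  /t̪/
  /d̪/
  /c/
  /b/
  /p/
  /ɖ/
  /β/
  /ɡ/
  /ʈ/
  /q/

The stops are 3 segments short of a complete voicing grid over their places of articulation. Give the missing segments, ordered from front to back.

Voiceless: /p/ (bilabial), /t̪/ (dental), /ʈ/ (retroflex), /c/ (palatal), /q/ (uvular).
Voiced: /b/ (bilabial), /d̪/ (dental), /ɖ/ (retroflex), /ɡ/ (velar).
Gaps, from front to back: palatal lacks voiced (/ɟ/); velar lacks voiceless (/k/); uvular lacks voiced (/ɢ/).

/ɟ/, /k/, /ɢ/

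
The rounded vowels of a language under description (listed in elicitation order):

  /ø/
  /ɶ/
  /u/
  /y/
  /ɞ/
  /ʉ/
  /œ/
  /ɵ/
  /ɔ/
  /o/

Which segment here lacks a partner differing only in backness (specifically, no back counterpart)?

/ɶ/

High: /y/ ~ /ʉ/ ~ /u/
High-mid: /ø/ ~ /ɵ/ ~ /o/
Low-mid: /œ/ ~ /ɞ/ ~ /ɔ/
Low: only /ɶ/ (front); no back partner.
So /ɶ/ is the unpaired segment.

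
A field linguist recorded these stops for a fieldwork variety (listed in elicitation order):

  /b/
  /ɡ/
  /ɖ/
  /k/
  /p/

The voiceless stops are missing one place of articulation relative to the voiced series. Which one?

bilabial: voiceless /p/, voiced /b/.
retroflex: voiceless —, voiced /ɖ/.
velar: voiceless /k/, voiced /ɡ/.
Every place of articulation has a voiceless member except retroflex, where /ʈ/ would be expected.

retroflex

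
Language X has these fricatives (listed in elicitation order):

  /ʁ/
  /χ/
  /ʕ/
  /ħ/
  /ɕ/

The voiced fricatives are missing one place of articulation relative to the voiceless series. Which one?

alveolo-palatal: voiceless /ɕ/, voiced —.
uvular: voiceless /χ/, voiced /ʁ/.
pharyngeal: voiceless /ħ/, voiced /ʕ/.
Every place of articulation has a voiced member except alveolo-palatal, where /ʑ/ would be expected.

alveolo-palatal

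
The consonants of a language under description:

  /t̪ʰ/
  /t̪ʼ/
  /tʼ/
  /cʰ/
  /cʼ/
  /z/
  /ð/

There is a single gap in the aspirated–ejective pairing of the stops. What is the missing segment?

place of articulation  aspirated  ejective
dental            t̪ʰ       t̪ʼ     
alveolar          —         tʼ      
palatal           cʰ        cʼ      
The alveolar row has no aspirated member, so the gap is the aspirated alveolar stop /tʰ/.

/tʰ/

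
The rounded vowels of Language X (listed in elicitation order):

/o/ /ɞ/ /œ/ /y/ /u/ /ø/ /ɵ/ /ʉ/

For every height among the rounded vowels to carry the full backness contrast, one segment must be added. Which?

/ɔ/

height            front     central   back    
high              y         ʉ         u       
high-mid          ø         ɵ         o       
low-mid           œ         ɞ         —       
The low-mid row has no back member, so the gap is the low-mid back rounded vowel /ɔ/.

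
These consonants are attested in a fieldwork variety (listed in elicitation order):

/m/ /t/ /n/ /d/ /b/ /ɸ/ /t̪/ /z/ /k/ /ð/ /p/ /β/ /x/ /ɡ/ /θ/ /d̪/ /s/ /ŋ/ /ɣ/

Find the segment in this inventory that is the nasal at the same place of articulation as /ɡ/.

/ŋ/

/ɡ/ is a voiced velar stop.
The nasal at the same place is a velar nasal — in this inventory, /ŋ/.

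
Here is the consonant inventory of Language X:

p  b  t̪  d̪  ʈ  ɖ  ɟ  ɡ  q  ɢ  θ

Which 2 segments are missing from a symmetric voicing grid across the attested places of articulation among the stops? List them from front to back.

/c/, /k/

bilabial: voiceless /p/, voiced /b/.
dental: voiceless /t̪/, voiced /d̪/.
retroflex: voiceless /ʈ/, voiced /ɖ/.
palatal: voiceless —, voiced /ɟ/.
velar: voiceless —, voiced /ɡ/.
uvular: voiceless /q/, voiced /ɢ/.
Gaps, from front to back: palatal lacks voiceless (/c/); velar lacks voiceless (/k/).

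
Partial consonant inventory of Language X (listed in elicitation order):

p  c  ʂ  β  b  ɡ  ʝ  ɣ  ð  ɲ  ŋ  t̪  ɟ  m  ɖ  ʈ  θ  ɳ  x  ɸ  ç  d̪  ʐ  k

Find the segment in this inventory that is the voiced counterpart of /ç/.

/ʝ/

/ç/ is a voiceless palatal fricative.
The voiced counterpart is a voiced palatal fricative — in this inventory, /ʝ/.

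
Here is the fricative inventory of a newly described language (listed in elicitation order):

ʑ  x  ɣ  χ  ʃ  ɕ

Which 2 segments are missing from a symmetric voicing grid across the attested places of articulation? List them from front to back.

/ʒ/, /ʁ/

Voiceless: /ʃ/ (postalveolar), /ɕ/ (alveolo-palatal), /x/ (velar), /χ/ (uvular).
Voiced: /ʑ/ (alveolo-palatal), /ɣ/ (velar).
Gaps, from front to back: postalveolar lacks voiced (/ʒ/); uvular lacks voiced (/ʁ/).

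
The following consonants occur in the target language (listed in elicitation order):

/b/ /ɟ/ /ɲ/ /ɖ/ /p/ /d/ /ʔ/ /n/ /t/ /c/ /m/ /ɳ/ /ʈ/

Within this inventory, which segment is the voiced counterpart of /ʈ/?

/ɖ/

/ʈ/ is a voiceless retroflex stop.
The voiced counterpart is a voiced retroflex stop — in this inventory, /ɖ/.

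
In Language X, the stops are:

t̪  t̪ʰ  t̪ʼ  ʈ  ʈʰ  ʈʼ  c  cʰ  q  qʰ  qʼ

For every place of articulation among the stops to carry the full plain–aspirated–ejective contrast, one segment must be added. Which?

/cʼ/

place of articulation  plain     aspirated  ejective
dental            t̪        t̪ʰ       t̪ʼ     
retroflex         ʈ         ʈʰ        ʈʼ      
palatal           c         cʰ        —       
uvular            q         qʰ        qʼ      
The palatal row has no ejective member, so the gap is the ejective palatal stop /cʼ/.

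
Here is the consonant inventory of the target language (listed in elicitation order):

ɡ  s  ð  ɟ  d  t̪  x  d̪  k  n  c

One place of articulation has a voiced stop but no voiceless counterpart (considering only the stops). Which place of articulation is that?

alveolar

place of articulation  voiceless  voiced  
dental            t̪        d̪      
alveolar          —         d       
palatal           c         ɟ       
velar             k         ɡ       
Every place of articulation has a voiceless member except alveolar, where /t/ would be expected.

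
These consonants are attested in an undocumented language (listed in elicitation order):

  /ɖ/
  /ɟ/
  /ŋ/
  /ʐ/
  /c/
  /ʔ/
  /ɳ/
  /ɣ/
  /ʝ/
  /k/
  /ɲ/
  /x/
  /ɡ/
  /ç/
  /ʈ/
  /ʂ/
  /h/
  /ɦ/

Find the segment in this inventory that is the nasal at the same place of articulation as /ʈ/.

/ʈ/ is a voiceless retroflex stop.
The nasal at the same place is a retroflex nasal — in this inventory, /ɳ/.

/ɳ/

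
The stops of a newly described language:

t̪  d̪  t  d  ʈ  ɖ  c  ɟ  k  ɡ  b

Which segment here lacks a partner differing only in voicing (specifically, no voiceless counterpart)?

Dental: /t̪/ ~ /d̪/
Alveolar: /t/ ~ /d/
Retroflex: /ʈ/ ~ /ɖ/
Palatal: /c/ ~ /ɟ/
Velar: /k/ ~ /ɡ/
Bilabial: only /b/ (voiced); no voiceless partner.
So /b/ is the unpaired segment.

/b/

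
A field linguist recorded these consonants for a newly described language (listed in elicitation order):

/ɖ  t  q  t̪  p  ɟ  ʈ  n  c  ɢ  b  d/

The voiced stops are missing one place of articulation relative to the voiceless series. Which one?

Voiceless: /p/ (bilabial), /t̪/ (dental), /t/ (alveolar), /ʈ/ (retroflex), /c/ (palatal), /q/ (uvular).
Voiced: /b/ (bilabial), /d/ (alveolar), /ɖ/ (retroflex), /ɟ/ (palatal), /ɢ/ (uvular).
Every place of articulation has a voiced member except dental, where /d̪/ would be expected.

dental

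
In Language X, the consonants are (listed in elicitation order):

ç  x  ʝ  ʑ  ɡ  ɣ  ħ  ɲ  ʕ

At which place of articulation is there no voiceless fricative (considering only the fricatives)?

alveolo-palatal

alveolo-palatal: voiceless —, voiced /ʑ/.
palatal: voiceless /ç/, voiced /ʝ/.
velar: voiceless /x/, voiced /ɣ/.
pharyngeal: voiceless /ħ/, voiced /ʕ/.
Every place of articulation has a voiceless member except alveolo-palatal, where /ɕ/ would be expected.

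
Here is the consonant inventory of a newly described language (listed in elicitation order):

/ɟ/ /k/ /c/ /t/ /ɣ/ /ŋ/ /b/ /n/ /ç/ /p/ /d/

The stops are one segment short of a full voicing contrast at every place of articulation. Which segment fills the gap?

bilabial: voiceless /p/, voiced /b/.
alveolar: voiceless /t/, voiced /d/.
palatal: voiceless /c/, voiced /ɟ/.
velar: voiceless /k/, voiced —.
The velar row has no voiced member, so the gap is the voiced velar stop /ɡ/.

/ɡ/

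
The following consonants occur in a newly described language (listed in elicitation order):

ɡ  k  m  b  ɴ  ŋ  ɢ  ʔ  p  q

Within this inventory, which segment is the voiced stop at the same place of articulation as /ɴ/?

/ɢ/

/ɴ/ is an uvular nasal.
The voiced stop at the same place is a voiced uvular stop — in this inventory, /ɢ/.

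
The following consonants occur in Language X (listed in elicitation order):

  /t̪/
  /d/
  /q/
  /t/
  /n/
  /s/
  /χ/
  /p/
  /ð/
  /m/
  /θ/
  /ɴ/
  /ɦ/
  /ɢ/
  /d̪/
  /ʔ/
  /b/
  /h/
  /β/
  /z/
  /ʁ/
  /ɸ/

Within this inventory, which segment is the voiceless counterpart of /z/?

/s/

/z/ is a voiced alveolar fricative.
The voiceless counterpart is a voiceless alveolar fricative — in this inventory, /s/.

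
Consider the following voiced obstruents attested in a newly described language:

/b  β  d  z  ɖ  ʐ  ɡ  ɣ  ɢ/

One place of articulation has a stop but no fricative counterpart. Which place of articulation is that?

uvular

place of articulation  stop      fricative
bilabial          b         β       
alveolar          d         z       
retroflex         ɖ         ʐ       
velar             ɡ         ɣ       
uvular            ɢ         —       
Every place of articulation has a fricative member except uvular, where /ʁ/ would be expected.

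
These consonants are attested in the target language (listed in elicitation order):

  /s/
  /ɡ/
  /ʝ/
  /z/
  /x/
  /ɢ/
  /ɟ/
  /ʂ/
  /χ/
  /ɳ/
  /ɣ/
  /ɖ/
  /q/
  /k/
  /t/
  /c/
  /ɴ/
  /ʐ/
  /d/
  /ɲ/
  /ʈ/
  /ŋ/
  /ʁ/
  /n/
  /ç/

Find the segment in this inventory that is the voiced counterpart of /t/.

/d/

/t/ is a voiceless alveolar stop.
The voiced counterpart is a voiced alveolar stop — in this inventory, /d/.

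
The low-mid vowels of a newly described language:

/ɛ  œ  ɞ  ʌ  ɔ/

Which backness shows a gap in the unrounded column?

backness          unrounded  rounded 
front             ɛ         œ       
central           —         ɞ       
back              ʌ         ɔ       
Every backness has an unrounded member except central, where /ɜ/ would be expected.

central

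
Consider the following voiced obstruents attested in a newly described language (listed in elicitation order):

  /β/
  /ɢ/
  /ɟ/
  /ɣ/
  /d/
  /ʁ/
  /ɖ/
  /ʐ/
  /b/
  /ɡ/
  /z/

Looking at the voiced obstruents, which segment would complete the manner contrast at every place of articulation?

/ʝ/

place of articulation  stop      fricative
bilabial          b         β       
alveolar          d         z       
retroflex         ɖ         ʐ       
palatal           ɟ         —       
velar             ɡ         ɣ       
uvular            ɢ         ʁ       
The palatal row has no fricative member, so the gap is the palatal fricative /ʝ/.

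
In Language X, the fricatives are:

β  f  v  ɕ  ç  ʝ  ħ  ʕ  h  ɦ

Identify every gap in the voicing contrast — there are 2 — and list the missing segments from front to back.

Voiceless: /f/ (labiodental), /ɕ/ (alveolo-palatal), /ç/ (palatal), /ħ/ (pharyngeal), /h/ (glottal).
Voiced: /β/ (bilabial), /v/ (labiodental), /ʝ/ (palatal), /ʕ/ (pharyngeal), /ɦ/ (glottal).
Gaps, from front to back: bilabial lacks voiceless (/ɸ/); alveolo-palatal lacks voiced (/ʑ/).

/ɸ/, /ʑ/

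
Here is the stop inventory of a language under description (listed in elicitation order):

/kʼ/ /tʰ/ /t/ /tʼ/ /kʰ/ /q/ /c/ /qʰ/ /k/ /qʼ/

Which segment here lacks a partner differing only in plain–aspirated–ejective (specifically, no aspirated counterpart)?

/c/

Alveolar: /t/ ~ /tʰ/ ~ /tʼ/
Velar: /k/ ~ /kʰ/ ~ /kʼ/
Uvular: /q/ ~ /qʰ/ ~ /qʼ/
Palatal: only /c/ (plain); no aspirated partner.
So /c/ is the unpaired segment.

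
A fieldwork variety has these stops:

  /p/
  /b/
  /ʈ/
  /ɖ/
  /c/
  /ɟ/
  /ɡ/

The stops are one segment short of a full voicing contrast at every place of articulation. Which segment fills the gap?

/k/

Voiceless: /p/ (bilabial), /ʈ/ (retroflex), /c/ (palatal).
Voiced: /b/ (bilabial), /ɖ/ (retroflex), /ɟ/ (palatal), /ɡ/ (velar).
The velar row has no voiceless member, so the gap is the voiceless velar stop /k/.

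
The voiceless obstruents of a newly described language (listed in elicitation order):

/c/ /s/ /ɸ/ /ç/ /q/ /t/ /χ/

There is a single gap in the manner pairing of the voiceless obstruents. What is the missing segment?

bilabial: stop —, fricative /ɸ/.
alveolar: stop /t/, fricative /s/.
palatal: stop /c/, fricative /ç/.
uvular: stop /q/, fricative /χ/.
The bilabial row has no stop member, so the gap is the bilabial stop /p/.

/p/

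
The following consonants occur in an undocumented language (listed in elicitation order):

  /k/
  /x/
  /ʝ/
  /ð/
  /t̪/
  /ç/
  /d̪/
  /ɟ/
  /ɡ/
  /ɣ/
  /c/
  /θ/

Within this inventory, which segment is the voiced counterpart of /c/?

/c/ is a voiceless palatal stop.
The voiced counterpart is a voiced palatal stop — in this inventory, /ɟ/.

/ɟ/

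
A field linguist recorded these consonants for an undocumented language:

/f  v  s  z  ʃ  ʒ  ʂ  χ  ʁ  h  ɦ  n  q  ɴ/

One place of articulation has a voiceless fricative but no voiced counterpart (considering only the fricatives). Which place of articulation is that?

retroflex

Voiceless: /f/ (labiodental), /s/ (alveolar), /ʃ/ (postalveolar), /ʂ/ (retroflex), /χ/ (uvular), /h/ (glottal).
Voiced: /v/ (labiodental), /z/ (alveolar), /ʒ/ (postalveolar), /ʁ/ (uvular), /ɦ/ (glottal).
Every place of articulation has a voiced member except retroflex, where /ʐ/ would be expected.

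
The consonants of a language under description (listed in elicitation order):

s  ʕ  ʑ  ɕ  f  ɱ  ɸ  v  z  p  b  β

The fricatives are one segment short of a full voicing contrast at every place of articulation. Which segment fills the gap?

bilabial: voiceless /ɸ/, voiced /β/.
labiodental: voiceless /f/, voiced /v/.
alveolar: voiceless /s/, voiced /z/.
alveolo-palatal: voiceless /ɕ/, voiced /ʑ/.
pharyngeal: voiceless —, voiced /ʕ/.
The pharyngeal row has no voiceless member, so the gap is the voiceless pharyngeal fricative /ħ/.

/ħ/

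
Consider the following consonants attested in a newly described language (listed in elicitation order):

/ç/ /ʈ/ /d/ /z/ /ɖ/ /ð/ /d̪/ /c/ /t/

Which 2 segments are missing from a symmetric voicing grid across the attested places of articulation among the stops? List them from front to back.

Voiceless: /t/ (alveolar), /ʈ/ (retroflex), /c/ (palatal).
Voiced: /d̪/ (dental), /d/ (alveolar), /ɖ/ (retroflex).
Gaps, from front to back: dental lacks voiceless (/t̪/); palatal lacks voiced (/ɟ/).

/t̪/, /ɟ/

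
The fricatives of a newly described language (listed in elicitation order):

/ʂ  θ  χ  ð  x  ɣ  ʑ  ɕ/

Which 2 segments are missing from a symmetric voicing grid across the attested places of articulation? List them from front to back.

place of articulation  voiceless  voiced  
dental            θ         ð       
retroflex         ʂ         —       
alveolo-palatal   ɕ         ʑ       
velar             x         ɣ       
uvular            χ         —       
Gaps, from front to back: retroflex lacks voiced (/ʐ/); uvular lacks voiced (/ʁ/).

/ʐ/, /ʁ/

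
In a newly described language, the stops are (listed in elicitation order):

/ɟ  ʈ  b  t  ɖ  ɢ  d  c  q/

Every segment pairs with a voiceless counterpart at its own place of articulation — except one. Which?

/b/

Alveolar: /t/ ~ /d/
Retroflex: /ʈ/ ~ /ɖ/
Palatal: /c/ ~ /ɟ/
Uvular: /q/ ~ /ɢ/
Bilabial: only /b/ (voiced); no voiceless partner.
So /b/ is the unpaired segment.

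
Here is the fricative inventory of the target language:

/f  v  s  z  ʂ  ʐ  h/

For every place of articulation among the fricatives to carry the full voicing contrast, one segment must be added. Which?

/ɦ/

labiodental: voiceless /f/, voiced /v/.
alveolar: voiceless /s/, voiced /z/.
retroflex: voiceless /ʂ/, voiced /ʐ/.
glottal: voiceless /h/, voiced —.
The glottal row has no voiced member, so the gap is the voiced glottal fricative /ɦ/.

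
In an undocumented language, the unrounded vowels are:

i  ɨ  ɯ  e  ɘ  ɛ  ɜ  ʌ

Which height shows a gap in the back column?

high: front /i/, central /ɨ/, back /ɯ/.
high-mid: front /e/, central /ɘ/, back —.
low-mid: front /ɛ/, central /ɜ/, back /ʌ/.
Every height has a back member except high-mid, where /ɤ/ would be expected.

high-mid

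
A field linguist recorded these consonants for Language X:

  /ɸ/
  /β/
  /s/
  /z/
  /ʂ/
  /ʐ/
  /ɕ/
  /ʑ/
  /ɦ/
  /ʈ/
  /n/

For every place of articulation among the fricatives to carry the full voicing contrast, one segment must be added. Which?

/h/

place of articulation  voiceless  voiced  
bilabial          ɸ         β       
alveolar          s         z       
retroflex         ʂ         ʐ       
alveolo-palatal   ɕ         ʑ       
glottal           —         ɦ       
The glottal row has no voiceless member, so the gap is the voiceless glottal fricative /h/.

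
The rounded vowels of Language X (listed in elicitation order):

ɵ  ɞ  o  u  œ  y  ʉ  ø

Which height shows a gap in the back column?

low-mid

Front: /y/ (high), /ø/ (high-mid), /œ/ (low-mid).
Central: /ʉ/ (high), /ɵ/ (high-mid), /ɞ/ (low-mid).
Back: /u/ (high), /o/ (high-mid).
Every height has a back member except low-mid, where /ɔ/ would be expected.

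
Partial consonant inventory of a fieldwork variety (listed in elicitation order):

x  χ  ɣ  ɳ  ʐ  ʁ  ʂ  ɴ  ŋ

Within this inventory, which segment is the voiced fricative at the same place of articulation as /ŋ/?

/ŋ/ is a velar nasal.
The voiced fricative at the same place is a voiced velar fricative — in this inventory, /ɣ/.

/ɣ/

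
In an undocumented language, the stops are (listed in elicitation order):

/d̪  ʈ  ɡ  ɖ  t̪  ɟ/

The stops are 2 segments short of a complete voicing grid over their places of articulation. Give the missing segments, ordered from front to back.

/c/, /k/

place of articulation  voiceless  voiced  
dental            t̪        d̪      
retroflex         ʈ         ɖ       
palatal           —         ɟ       
velar             —         ɡ       
Gaps, from front to back: palatal lacks voiceless (/c/); velar lacks voiceless (/k/).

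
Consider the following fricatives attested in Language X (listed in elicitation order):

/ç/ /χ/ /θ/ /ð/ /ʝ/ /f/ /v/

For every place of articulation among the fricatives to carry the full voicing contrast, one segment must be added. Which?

/ʁ/

Voiceless: /f/ (labiodental), /θ/ (dental), /ç/ (palatal), /χ/ (uvular).
Voiced: /v/ (labiodental), /ð/ (dental), /ʝ/ (palatal).
The uvular row has no voiced member, so the gap is the voiced uvular fricative /ʁ/.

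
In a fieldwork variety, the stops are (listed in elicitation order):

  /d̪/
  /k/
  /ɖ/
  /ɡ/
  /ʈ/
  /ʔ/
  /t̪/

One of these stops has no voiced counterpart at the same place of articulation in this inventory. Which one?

/ʔ/

Dental: /t̪/ ~ /d̪/
Retroflex: /ʈ/ ~ /ɖ/
Velar: /k/ ~ /ɡ/
Glottal: only /ʔ/ (voiceless); no voiced partner.
So /ʔ/ is the unpaired segment.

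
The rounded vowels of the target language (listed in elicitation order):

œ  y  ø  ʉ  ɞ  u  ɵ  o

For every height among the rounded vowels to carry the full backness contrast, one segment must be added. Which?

/ɔ/

high: front /y/, central /ʉ/, back /u/.
high-mid: front /ø/, central /ɵ/, back /o/.
low-mid: front /œ/, central /ɞ/, back —.
The low-mid row has no back member, so the gap is the low-mid back rounded vowel /ɔ/.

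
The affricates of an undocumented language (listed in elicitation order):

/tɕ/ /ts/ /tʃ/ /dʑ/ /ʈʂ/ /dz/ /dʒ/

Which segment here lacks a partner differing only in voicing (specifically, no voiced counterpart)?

/ʈʂ/

Alveolar: /ts/ ~ /dz/
Postalveolar: /tʃ/ ~ /dʒ/
Alveolo-palatal: /tɕ/ ~ /dʑ/
Retroflex: only /ʈʂ/ (voiceless); no voiced partner.
So /ʈʂ/ is the unpaired segment.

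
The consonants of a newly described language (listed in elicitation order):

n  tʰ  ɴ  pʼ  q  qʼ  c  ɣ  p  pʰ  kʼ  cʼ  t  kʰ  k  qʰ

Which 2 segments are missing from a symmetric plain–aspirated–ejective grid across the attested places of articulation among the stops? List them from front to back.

/tʼ/, /cʰ/

bilabial: plain /p/, aspirated /pʰ/, ejective /pʼ/.
alveolar: plain /t/, aspirated /tʰ/, ejective —.
palatal: plain /c/, aspirated —, ejective /cʼ/.
velar: plain /k/, aspirated /kʰ/, ejective /kʼ/.
uvular: plain /q/, aspirated /qʰ/, ejective /qʼ/.
Gaps, from front to back: alveolar lacks ejective (/tʼ/); palatal lacks aspirated (/cʰ/).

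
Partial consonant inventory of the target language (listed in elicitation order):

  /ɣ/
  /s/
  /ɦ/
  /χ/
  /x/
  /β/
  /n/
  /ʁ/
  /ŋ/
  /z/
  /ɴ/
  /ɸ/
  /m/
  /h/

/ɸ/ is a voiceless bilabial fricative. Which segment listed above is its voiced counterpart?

The voiced counterpart is a voiced bilabial fricative — in this inventory, /β/.

/β/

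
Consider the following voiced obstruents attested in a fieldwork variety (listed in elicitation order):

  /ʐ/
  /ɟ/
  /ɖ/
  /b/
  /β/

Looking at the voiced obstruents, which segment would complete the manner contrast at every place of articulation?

/ʝ/

Stop: /b/ (bilabial), /ɖ/ (retroflex), /ɟ/ (palatal).
Fricative: /β/ (bilabial), /ʐ/ (retroflex).
The palatal row has no fricative member, so the gap is the palatal fricative /ʝ/.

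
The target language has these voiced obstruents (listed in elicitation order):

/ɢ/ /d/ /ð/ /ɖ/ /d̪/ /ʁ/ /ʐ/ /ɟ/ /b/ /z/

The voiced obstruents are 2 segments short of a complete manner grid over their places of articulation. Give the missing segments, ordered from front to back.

bilabial: stop /b/, fricative —.
dental: stop /d̪/, fricative /ð/.
alveolar: stop /d/, fricative /z/.
retroflex: stop /ɖ/, fricative /ʐ/.
palatal: stop /ɟ/, fricative —.
uvular: stop /ɢ/, fricative /ʁ/.
Gaps, from front to back: bilabial lacks fricative (/β/); palatal lacks fricative (/ʝ/).

/β/, /ʝ/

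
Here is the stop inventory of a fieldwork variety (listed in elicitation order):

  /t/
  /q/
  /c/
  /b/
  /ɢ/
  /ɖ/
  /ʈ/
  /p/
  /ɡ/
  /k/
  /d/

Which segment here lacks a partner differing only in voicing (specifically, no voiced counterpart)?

Bilabial: /p/ ~ /b/
Alveolar: /t/ ~ /d/
Retroflex: /ʈ/ ~ /ɖ/
Velar: /k/ ~ /ɡ/
Uvular: /q/ ~ /ɢ/
Palatal: only /c/ (voiceless); no voiced partner.
So /c/ is the unpaired segment.

/c/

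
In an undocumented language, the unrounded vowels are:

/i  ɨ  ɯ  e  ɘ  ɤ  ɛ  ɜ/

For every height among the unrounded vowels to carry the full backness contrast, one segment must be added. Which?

high: front /i/, central /ɨ/, back /ɯ/.
high-mid: front /e/, central /ɘ/, back /ɤ/.
low-mid: front /ɛ/, central /ɜ/, back —.
The low-mid row has no back member, so the gap is the low-mid back unrounded vowel /ʌ/.

/ʌ/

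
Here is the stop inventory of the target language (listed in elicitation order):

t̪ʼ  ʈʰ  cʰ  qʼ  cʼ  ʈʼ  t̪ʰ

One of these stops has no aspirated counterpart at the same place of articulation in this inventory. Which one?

/qʼ/

Dental: /t̪ʰ/ ~ /t̪ʼ/
Retroflex: /ʈʰ/ ~ /ʈʼ/
Palatal: /cʰ/ ~ /cʼ/
Uvular: only /qʼ/ (ejective); no aspirated partner.
So /qʼ/ is the unpaired segment.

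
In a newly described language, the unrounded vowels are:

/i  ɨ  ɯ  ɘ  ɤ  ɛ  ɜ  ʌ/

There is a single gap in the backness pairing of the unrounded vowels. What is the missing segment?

height            front     central   back    
high              i         ɨ         ɯ       
high-mid          —         ɘ         ɤ       
low-mid           ɛ         ɜ         ʌ       
The high-mid row has no front member, so the gap is the high-mid front unrounded vowel /e/.

/e/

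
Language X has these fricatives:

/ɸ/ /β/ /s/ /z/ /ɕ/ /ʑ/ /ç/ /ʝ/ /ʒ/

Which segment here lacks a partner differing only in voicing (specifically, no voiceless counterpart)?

/ʒ/

Bilabial: /ɸ/ ~ /β/
Alveolar: /s/ ~ /z/
Alveolo-palatal: /ɕ/ ~ /ʑ/
Palatal: /ç/ ~ /ʝ/
Postalveolar: only /ʒ/ (voiced); no voiceless partner.
So /ʒ/ is the unpaired segment.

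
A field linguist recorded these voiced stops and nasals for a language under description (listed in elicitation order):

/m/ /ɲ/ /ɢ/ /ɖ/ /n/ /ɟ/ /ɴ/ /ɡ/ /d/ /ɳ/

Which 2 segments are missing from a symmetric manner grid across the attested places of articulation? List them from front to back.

/b/, /ŋ/

Oral stop: /d/ (alveolar), /ɖ/ (retroflex), /ɟ/ (palatal), /ɡ/ (velar), /ɢ/ (uvular).
Nasal: /m/ (bilabial), /n/ (alveolar), /ɳ/ (retroflex), /ɲ/ (palatal), /ɴ/ (uvular).
Gaps, from front to back: bilabial lacks oral stop (/b/); velar lacks nasal (/ŋ/).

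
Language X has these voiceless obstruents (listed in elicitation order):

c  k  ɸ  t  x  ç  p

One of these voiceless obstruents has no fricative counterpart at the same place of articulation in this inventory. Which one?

/t/

Bilabial: /p/ ~ /ɸ/
Palatal: /c/ ~ /ç/
Velar: /k/ ~ /x/
Alveolar: only /t/ (stop); no fricative partner.
So /t/ is the unpaired segment.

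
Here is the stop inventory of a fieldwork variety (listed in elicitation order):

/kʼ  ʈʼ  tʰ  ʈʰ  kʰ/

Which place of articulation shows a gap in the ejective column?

place of articulation  aspirated  ejective
alveolar          tʰ        —       
retroflex         ʈʰ        ʈʼ      
velar             kʰ        kʼ      
Every place of articulation has an ejective member except alveolar, where /tʼ/ would be expected.

alveolar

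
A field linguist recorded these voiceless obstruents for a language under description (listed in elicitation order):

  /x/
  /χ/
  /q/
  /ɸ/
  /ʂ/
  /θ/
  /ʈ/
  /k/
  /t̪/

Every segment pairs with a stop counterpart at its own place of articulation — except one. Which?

/ɸ/

Dental: /t̪/ ~ /θ/
Retroflex: /ʈ/ ~ /ʂ/
Velar: /k/ ~ /x/
Uvular: /q/ ~ /χ/
Bilabial: only /ɸ/ (fricative); no stop partner.
So /ɸ/ is the unpaired segment.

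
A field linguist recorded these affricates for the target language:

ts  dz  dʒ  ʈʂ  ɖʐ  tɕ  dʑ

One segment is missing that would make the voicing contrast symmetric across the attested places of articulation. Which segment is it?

Voiceless: /ts/ (alveolar), /ʈʂ/ (retroflex), /tɕ/ (alveolo-palatal).
Voiced: /dz/ (alveolar), /dʒ/ (postalveolar), /ɖʐ/ (retroflex), /dʑ/ (alveolo-palatal).
The postalveolar row has no voiceless member, so the gap is the voiceless postalveolar affricate /tʃ/.

/tʃ/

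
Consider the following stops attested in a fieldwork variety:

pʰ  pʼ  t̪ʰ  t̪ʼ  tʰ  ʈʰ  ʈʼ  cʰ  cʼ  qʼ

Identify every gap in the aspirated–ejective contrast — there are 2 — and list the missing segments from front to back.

/tʼ/, /qʰ/

place of articulation  aspirated  ejective
bilabial          pʰ        pʼ      
dental            t̪ʰ       t̪ʼ     
alveolar          tʰ        —       
retroflex         ʈʰ        ʈʼ      
palatal           cʰ        cʼ      
uvular            —         qʼ      
Gaps, from front to back: alveolar lacks ejective (/tʼ/); uvular lacks aspirated (/qʰ/).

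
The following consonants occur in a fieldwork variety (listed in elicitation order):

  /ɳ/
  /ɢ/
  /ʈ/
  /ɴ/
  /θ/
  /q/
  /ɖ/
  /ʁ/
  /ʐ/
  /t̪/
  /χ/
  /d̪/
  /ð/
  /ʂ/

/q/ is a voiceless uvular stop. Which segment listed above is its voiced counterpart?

/ɢ/

The voiced counterpart is a voiced uvular stop — in this inventory, /ɢ/.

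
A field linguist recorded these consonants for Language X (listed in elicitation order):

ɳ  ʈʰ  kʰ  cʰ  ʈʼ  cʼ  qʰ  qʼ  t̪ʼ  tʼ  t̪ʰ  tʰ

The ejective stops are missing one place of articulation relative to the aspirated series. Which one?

velar

dental: aspirated /t̪ʰ/, ejective /t̪ʼ/.
alveolar: aspirated /tʰ/, ejective /tʼ/.
retroflex: aspirated /ʈʰ/, ejective /ʈʼ/.
palatal: aspirated /cʰ/, ejective /cʼ/.
velar: aspirated /kʰ/, ejective —.
uvular: aspirated /qʰ/, ejective /qʼ/.
Every place of articulation has an ejective member except velar, where /kʼ/ would be expected.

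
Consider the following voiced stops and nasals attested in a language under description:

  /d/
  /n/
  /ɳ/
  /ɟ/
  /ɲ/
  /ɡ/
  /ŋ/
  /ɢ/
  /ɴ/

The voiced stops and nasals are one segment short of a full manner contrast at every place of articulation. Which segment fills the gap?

/ɖ/

place of articulation  oral stop  nasal   
alveolar          d         n       
retroflex         —         ɳ       
palatal           ɟ         ɲ       
velar             ɡ         ŋ       
uvular            ɢ         ɴ       
The retroflex row has no oral stop member, so the gap is the retroflex oral stop /ɖ/.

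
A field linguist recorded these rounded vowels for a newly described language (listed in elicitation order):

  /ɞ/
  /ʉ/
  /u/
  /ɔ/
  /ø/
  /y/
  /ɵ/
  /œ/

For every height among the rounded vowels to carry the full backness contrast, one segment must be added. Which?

high: front /y/, central /ʉ/, back /u/.
high-mid: front /ø/, central /ɵ/, back —.
low-mid: front /œ/, central /ɞ/, back /ɔ/.
The high-mid row has no back member, so the gap is the high-mid back rounded vowel /o/.

/o/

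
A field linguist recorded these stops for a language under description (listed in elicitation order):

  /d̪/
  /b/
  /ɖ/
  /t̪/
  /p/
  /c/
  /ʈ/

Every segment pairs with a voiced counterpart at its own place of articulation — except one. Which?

Bilabial: /p/ ~ /b/
Dental: /t̪/ ~ /d̪/
Retroflex: /ʈ/ ~ /ɖ/
Palatal: only /c/ (voiceless); no voiced partner.
So /c/ is the unpaired segment.

/c/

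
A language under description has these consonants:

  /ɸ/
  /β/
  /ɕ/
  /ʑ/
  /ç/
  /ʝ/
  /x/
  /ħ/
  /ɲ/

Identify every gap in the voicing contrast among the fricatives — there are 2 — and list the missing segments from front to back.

bilabial: voiceless /ɸ/, voiced /β/.
alveolo-palatal: voiceless /ɕ/, voiced /ʑ/.
palatal: voiceless /ç/, voiced /ʝ/.
velar: voiceless /x/, voiced —.
pharyngeal: voiceless /ħ/, voiced —.
Gaps, from front to back: velar lacks voiced (/ɣ/); pharyngeal lacks voiced (/ʕ/).

/ɣ/, /ʕ/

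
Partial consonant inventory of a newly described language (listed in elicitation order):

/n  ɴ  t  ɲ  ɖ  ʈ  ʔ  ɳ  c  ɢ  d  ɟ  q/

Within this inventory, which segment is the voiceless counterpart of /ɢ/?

/q/

/ɢ/ is a voiced uvular stop.
The voiceless counterpart is a voiceless uvular stop — in this inventory, /q/.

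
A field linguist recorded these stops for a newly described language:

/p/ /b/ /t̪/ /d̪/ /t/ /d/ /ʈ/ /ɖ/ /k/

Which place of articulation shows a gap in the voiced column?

velar

bilabial: voiceless /p/, voiced /b/.
dental: voiceless /t̪/, voiced /d̪/.
alveolar: voiceless /t/, voiced /d/.
retroflex: voiceless /ʈ/, voiced /ɖ/.
velar: voiceless /k/, voiced —.
Every place of articulation has a voiced member except velar, where /ɡ/ would be expected.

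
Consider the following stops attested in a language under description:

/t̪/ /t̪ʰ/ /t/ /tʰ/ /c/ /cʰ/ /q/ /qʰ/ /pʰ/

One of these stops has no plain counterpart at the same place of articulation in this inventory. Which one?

/pʰ/

Dental: /t̪/ ~ /t̪ʰ/
Alveolar: /t/ ~ /tʰ/
Palatal: /c/ ~ /cʰ/
Uvular: /q/ ~ /qʰ/
Bilabial: only /pʰ/ (aspirated); no plain partner.
So /pʰ/ is the unpaired segment.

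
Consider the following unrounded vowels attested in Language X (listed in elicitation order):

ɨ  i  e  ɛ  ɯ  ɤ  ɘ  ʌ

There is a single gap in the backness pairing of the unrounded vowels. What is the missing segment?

Front: /i/ (high), /e/ (high-mid), /ɛ/ (low-mid).
Central: /ɨ/ (high), /ɘ/ (high-mid).
Back: /ɯ/ (high), /ɤ/ (high-mid), /ʌ/ (low-mid).
The low-mid row has no central member, so the gap is the low-mid central unrounded vowel /ɜ/.

/ɜ/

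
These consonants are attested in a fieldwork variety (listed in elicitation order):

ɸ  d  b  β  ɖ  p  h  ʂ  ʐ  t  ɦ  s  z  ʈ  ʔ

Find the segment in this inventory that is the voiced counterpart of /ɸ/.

/β/

/ɸ/ is a voiceless bilabial fricative.
The voiced counterpart is a voiced bilabial fricative — in this inventory, /β/.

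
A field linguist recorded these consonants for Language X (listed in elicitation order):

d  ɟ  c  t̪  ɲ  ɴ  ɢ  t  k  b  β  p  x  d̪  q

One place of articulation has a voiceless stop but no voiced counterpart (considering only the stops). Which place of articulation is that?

place of articulation  voiceless  voiced  
bilabial          p         b       
dental            t̪        d̪      
alveolar          t         d       
palatal           c         ɟ       
velar             k         —       
uvular            q         ɢ       
Every place of articulation has a voiced member except velar, where /ɡ/ would be expected.

velar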